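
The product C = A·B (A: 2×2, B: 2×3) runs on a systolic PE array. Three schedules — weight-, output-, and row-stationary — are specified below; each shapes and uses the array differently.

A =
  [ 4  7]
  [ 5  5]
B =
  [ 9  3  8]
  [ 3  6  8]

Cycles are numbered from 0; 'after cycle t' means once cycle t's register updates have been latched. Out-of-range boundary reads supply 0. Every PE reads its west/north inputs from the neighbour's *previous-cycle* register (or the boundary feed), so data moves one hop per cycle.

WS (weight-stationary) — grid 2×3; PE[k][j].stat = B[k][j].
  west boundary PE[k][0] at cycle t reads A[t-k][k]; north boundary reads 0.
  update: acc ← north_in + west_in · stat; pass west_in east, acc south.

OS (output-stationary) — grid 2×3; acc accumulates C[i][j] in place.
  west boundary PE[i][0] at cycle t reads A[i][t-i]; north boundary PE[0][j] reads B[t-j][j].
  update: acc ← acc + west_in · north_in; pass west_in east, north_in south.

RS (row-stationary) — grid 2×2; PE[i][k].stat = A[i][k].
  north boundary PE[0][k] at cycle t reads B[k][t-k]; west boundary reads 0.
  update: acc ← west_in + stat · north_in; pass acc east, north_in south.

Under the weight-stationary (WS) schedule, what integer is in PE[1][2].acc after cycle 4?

PE[1][2].acc = 80

WS 2×3: PE[1][2] cycle-by-cycle (with neighbour feeds):
  step 0 · PE0,2: acc=0; fwd→0 fwd↓0
  step 0 · PE1,1: acc=0; fwd→0 fwd↓0
  step 0 · PE1,2: acc=0; fwd→0 fwd↓0
  step 1 · PE0,2: acc=0; fwd→0 fwd↓0
  step 1 · PE1,1: acc=0; fwd→0 fwd↓0
  step 1 · PE1,2: acc=0; fwd→0 fwd↓0
  step 2 · PE0,2: acc=32; fwd→4 fwd↓32
  step 2 · PE1,1: acc=54; fwd→7 fwd↓54
  step 2 · PE1,2: acc=0; fwd→0 fwd↓0
  step 3 · PE0,2: acc=40; fwd→5 fwd↓40
  step 3 · PE1,1: acc=45; fwd→5 fwd↓45
  step 3 · PE1,2: acc=88; fwd→7 fwd↓88
  step 4 · PE0,2: acc=0; fwd→0 fwd↓0
  step 4 · PE1,1: acc=0; fwd→0 fwd↓0
  step 4 · PE1,2: acc=80; fwd→5 fwd↓80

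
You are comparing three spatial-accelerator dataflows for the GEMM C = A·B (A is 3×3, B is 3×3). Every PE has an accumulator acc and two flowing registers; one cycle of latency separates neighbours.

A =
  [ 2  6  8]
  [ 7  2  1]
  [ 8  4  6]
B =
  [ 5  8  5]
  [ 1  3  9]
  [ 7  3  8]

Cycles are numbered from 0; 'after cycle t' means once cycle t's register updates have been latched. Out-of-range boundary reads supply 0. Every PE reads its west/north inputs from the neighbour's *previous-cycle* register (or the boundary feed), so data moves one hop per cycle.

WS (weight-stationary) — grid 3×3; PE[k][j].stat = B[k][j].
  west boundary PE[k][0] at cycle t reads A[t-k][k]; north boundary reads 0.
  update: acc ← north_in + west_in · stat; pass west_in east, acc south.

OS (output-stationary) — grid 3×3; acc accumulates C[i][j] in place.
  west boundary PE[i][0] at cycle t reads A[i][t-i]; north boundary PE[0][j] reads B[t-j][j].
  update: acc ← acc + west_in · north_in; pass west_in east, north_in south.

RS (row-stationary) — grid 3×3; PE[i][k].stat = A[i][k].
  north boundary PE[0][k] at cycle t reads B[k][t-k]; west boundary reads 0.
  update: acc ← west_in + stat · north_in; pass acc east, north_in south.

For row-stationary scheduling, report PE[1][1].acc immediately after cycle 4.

PE[1][1].acc = 53

RS on a 3×3 grid — tracing PE[1][1] and its feeders:
  step 0 · PE0,1: acc=0; fwd→0 fwd↓0
  step 0 · PE1,0: acc=0; fwd→0 fwd↓0
  step 0 · PE1,1: acc=0; fwd→0 fwd↓0
  step 1 · PE0,1: acc=16; fwd→16 fwd↓1
  step 1 · PE1,0: acc=35; fwd→35 fwd↓5
  step 1 · PE1,1: acc=0; fwd→0 fwd↓0
  step 2 · PE0,1: acc=34; fwd→34 fwd↓3
  step 2 · PE1,0: acc=56; fwd→56 fwd↓8
  step 2 · PE1,1: acc=37; fwd→37 fwd↓1
  step 3 · PE0,1: acc=64; fwd→64 fwd↓9
  step 3 · PE1,0: acc=35; fwd→35 fwd↓5
  step 3 · PE1,1: acc=62; fwd→62 fwd↓3
  step 4 · PE0,1: acc=0; fwd→0 fwd↓0
  step 4 · PE1,0: acc=0; fwd→0 fwd↓0
  step 4 · PE1,1: acc=53; fwd→53 fwd↓9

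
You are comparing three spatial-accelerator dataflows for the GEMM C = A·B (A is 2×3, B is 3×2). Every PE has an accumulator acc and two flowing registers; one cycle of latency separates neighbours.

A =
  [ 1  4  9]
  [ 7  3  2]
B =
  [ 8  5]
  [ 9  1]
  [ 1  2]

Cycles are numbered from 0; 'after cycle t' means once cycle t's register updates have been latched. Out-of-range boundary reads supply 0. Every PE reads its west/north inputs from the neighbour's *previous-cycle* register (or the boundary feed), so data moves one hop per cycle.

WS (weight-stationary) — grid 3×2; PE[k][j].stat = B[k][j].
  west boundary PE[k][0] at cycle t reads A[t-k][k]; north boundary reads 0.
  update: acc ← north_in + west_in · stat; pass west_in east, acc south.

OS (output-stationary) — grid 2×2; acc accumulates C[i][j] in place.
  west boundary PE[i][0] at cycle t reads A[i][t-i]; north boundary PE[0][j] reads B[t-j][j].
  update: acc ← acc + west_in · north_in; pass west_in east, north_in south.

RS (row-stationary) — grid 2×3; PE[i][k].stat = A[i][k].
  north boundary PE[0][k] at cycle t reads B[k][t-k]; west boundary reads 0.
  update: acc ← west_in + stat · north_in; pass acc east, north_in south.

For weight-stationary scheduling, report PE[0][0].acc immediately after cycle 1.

WS on a 3×2 grid — tracing PE[0][0] and its feeders:
  @0  [0,0]  acc 8  |  →1  ↓8
  @1  [0,0]  acc 56  |  →7  ↓56

PE[0][0].acc = 56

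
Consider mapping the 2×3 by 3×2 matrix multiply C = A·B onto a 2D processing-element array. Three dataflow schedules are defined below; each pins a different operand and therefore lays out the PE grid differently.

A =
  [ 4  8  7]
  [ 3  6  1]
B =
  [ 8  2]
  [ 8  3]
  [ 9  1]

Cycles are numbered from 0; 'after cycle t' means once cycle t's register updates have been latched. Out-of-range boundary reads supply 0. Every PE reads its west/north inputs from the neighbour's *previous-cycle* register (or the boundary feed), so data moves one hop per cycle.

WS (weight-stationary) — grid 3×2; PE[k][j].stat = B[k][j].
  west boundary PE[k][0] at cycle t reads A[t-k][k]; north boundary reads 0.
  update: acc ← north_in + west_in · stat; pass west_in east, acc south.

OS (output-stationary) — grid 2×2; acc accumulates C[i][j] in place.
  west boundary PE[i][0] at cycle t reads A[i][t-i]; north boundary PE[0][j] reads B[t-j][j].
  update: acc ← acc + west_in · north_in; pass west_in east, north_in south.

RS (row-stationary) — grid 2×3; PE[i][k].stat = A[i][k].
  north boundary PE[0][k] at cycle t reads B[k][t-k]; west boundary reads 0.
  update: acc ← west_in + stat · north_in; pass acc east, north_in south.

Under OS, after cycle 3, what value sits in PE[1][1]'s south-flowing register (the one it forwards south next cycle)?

OS (2×2). Following PE[1][1] plus its west/north inputs:
  t=0 PE[0][1]: acc=0 h=0 v=0
  t=0 PE[1][0]: acc=0 h=0 v=0
  t=0 PE[1][1]: acc=0 h=0 v=0
  t=1 PE[0][1]: acc=8 h=4 v=2
  t=1 PE[1][0]: acc=24 h=3 v=8
  t=1 PE[1][1]: acc=0 h=0 v=0
  t=2 PE[0][1]: acc=32 h=8 v=3
  t=2 PE[1][0]: acc=72 h=6 v=8
  t=2 PE[1][1]: acc=6 h=3 v=2
  t=3 PE[0][1]: acc=39 h=7 v=1
  t=3 PE[1][0]: acc=81 h=1 v=9
  t=3 PE[1][1]: acc=24 h=6 v=3

register = 3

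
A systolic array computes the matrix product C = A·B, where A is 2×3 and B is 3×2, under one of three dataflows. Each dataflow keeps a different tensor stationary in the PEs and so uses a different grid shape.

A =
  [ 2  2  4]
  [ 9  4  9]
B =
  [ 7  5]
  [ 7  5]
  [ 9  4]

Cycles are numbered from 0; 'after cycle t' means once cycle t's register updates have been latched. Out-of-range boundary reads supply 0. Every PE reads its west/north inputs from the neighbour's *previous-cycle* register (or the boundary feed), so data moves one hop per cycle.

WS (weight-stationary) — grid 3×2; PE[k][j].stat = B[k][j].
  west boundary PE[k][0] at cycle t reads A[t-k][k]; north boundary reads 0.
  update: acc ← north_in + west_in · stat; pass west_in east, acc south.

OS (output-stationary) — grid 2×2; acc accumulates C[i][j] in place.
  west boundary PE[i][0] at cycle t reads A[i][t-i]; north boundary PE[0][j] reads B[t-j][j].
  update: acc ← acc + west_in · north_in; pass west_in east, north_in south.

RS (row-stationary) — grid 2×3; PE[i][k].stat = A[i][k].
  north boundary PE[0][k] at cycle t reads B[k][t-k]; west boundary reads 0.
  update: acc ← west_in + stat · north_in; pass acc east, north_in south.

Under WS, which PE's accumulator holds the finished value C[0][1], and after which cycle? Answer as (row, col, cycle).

Under WS, C[0][1] lands at PE[2][1]:
  c0 r2c1: 0 / 0 / 0
  c1 r2c1: 0 / 0 / 0
  c2 r2c1: 0 / 0 / 0
  c3 r2c1: 36 / 4 / 36

(row, col, cycle) = (2, 1, 3)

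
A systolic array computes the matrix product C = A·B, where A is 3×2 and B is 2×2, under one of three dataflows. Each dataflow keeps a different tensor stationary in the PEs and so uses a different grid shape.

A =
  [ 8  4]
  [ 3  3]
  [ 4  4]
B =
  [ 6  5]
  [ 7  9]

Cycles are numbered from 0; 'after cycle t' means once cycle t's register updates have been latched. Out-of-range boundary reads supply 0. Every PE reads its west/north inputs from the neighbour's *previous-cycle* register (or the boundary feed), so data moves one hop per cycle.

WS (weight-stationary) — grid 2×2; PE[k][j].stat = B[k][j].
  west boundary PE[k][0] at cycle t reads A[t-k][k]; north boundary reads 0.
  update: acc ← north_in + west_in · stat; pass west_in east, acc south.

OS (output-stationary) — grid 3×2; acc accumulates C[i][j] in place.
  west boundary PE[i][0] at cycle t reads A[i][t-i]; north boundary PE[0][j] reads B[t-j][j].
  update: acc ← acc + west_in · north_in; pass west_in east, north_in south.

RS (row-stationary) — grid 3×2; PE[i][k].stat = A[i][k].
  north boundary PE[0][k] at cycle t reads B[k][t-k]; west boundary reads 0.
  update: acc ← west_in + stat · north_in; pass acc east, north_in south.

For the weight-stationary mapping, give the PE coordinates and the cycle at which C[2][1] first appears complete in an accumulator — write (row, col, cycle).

(row, col, cycle) = (1, 1, 4)

WS: C[2][1] accumulates in PE[1][1]:
  after 0 — PE[1][1] acc=0, pass-E 0, pass-S 0
  after 1 — PE[1][1] acc=0, pass-E 0, pass-S 0
  after 2 — PE[1][1] acc=76, pass-E 4, pass-S 76
  after 3 — PE[1][1] acc=42, pass-E 3, pass-S 42
  after 4 — PE[1][1] acc=56, pass-E 4, pass-S 56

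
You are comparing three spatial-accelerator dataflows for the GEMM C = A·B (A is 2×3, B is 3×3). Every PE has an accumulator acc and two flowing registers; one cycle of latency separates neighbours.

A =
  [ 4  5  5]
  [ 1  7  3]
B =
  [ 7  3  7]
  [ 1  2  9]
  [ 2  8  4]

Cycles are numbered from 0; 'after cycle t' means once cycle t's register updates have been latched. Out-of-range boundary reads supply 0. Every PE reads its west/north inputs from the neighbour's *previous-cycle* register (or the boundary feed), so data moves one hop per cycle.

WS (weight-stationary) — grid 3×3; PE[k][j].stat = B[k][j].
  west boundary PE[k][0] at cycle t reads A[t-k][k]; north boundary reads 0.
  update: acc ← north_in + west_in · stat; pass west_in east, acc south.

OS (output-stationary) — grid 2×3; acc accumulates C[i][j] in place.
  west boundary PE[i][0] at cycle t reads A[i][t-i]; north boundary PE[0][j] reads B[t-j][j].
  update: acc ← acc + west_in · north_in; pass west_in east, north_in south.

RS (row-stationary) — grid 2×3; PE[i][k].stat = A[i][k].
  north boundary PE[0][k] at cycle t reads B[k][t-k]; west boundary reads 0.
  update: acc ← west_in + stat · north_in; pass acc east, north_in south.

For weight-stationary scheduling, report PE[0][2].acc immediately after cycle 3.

PE[0][2].acc = 7

WS on a 3×3 grid — tracing PE[0][2] and its feeders:
  c0 r0c1: 0 / 0 / 0
  c0 r0c2: 0 / 0 / 0
  c1 r0c1: 12 / 4 / 12
  c1 r0c2: 0 / 0 / 0
  c2 r0c1: 3 / 1 / 3
  c2 r0c2: 28 / 4 / 28
  c3 r0c1: 0 / 0 / 0
  c3 r0c2: 7 / 1 / 7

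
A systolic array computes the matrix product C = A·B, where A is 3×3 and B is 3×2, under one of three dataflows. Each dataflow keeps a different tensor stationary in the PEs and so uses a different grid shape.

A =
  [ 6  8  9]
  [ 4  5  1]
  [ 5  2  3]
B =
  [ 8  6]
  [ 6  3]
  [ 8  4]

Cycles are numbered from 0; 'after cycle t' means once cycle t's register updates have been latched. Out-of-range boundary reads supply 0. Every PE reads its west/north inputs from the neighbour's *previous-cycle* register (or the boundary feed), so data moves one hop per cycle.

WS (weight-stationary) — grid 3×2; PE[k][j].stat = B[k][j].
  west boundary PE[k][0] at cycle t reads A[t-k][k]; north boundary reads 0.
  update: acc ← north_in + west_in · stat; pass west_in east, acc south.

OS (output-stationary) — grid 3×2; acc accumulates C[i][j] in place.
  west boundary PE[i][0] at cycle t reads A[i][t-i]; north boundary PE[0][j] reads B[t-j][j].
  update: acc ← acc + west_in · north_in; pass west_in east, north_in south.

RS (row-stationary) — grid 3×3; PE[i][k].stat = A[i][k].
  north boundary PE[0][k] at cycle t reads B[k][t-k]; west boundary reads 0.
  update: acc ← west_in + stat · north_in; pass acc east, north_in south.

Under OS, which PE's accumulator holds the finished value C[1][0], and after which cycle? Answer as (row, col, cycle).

OS — PE[1][0] is where C[1][0] collects:
  t=0 PE[1][0]: acc=0 h=0 v=0
  t=1 PE[1][0]: acc=32 h=4 v=8
  t=2 PE[1][0]: acc=62 h=5 v=6
  t=3 PE[1][0]: acc=70 h=1 v=8

(row, col, cycle) = (1, 0, 3)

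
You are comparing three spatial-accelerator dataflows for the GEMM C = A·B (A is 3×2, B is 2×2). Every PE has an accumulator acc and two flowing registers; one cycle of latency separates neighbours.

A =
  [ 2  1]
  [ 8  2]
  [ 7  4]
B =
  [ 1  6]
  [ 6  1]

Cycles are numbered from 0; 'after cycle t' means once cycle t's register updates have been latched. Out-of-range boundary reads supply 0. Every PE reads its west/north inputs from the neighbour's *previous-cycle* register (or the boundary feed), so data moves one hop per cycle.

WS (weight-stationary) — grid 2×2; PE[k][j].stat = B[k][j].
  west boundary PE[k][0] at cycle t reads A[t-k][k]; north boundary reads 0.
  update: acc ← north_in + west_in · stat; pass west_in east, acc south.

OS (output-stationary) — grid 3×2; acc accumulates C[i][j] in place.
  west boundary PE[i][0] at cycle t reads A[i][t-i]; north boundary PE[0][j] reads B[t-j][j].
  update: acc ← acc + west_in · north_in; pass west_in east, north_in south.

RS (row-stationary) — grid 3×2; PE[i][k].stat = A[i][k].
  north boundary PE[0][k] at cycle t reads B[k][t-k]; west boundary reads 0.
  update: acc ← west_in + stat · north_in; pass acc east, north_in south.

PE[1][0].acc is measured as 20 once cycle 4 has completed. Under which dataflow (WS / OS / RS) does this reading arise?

dataflow = OS

Under WS (2×2), PE[1][0]:
  step 0 · PE1,0: acc=0; fwd→0 fwd↓0
  step 1 · PE1,0: acc=8; fwd→1 fwd↓8
  step 2 · PE1,0: acc=20; fwd→2 fwd↓20
  step 3 · PE1,0: acc=31; fwd→4 fwd↓31
  step 4 · PE1,0: acc=0; fwd→0 fwd↓0
Under OS (3×2), PE[1][0]:
  step 0 · PE1,0: acc=0; fwd→0 fwd↓0
  step 1 · PE1,0: acc=8; fwd→8 fwd↓1
  step 2 · PE1,0: acc=20; fwd→2 fwd↓6
  step 3 · PE1,0: acc=20; fwd→0 fwd↓0
  step 4 · PE1,0: acc=20; fwd→0 fwd↓0
Under RS (3×2), PE[1][0]:
  step 0 · PE1,0: acc=0; fwd→0 fwd↓0
  step 1 · PE1,0: acc=8; fwd→8 fwd↓1
  step 2 · PE1,0: acc=48; fwd→48 fwd↓6
  step 3 · PE1,0: acc=0; fwd→0 fwd↓0
  step 4 · PE1,0: acc=0; fwd→0 fwd↓0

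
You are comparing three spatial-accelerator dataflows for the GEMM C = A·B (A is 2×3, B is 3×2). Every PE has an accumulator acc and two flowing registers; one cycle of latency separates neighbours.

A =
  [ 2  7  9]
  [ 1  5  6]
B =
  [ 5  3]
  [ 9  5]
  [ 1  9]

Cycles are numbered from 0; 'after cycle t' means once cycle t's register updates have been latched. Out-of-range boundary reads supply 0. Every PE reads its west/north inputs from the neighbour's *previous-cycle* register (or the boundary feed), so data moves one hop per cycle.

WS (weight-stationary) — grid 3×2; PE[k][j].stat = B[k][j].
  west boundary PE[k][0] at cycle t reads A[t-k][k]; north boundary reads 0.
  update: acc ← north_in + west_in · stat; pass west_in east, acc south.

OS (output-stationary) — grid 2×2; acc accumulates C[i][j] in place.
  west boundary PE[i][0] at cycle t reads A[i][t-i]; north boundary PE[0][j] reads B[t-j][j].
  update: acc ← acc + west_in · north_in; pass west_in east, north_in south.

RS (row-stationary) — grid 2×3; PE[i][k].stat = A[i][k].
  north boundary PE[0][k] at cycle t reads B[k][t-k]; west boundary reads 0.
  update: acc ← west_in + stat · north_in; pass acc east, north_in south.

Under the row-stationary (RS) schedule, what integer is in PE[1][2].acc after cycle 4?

PE[1][2].acc = 82

RS 2×3: PE[1][2] cycle-by-cycle (with neighbour feeds):
  0: (0,2).acc=0  regs=<0,0>
  0: (1,1).acc=0  regs=<0,0>
  0: (1,2).acc=0  regs=<0,0>
  1: (0,2).acc=0  regs=<0,0>
  1: (1,1).acc=0  regs=<0,0>
  1: (1,2).acc=0  regs=<0,0>
  2: (0,2).acc=82  regs=<82,1>
  2: (1,1).acc=50  regs=<50,9>
  2: (1,2).acc=0  regs=<0,0>
  3: (0,2).acc=122  regs=<122,9>
  3: (1,1).acc=28  regs=<28,5>
  3: (1,2).acc=56  regs=<56,1>
  4: (0,2).acc=0  regs=<0,0>
  4: (1,1).acc=0  regs=<0,0>
  4: (1,2).acc=82  regs=<82,9>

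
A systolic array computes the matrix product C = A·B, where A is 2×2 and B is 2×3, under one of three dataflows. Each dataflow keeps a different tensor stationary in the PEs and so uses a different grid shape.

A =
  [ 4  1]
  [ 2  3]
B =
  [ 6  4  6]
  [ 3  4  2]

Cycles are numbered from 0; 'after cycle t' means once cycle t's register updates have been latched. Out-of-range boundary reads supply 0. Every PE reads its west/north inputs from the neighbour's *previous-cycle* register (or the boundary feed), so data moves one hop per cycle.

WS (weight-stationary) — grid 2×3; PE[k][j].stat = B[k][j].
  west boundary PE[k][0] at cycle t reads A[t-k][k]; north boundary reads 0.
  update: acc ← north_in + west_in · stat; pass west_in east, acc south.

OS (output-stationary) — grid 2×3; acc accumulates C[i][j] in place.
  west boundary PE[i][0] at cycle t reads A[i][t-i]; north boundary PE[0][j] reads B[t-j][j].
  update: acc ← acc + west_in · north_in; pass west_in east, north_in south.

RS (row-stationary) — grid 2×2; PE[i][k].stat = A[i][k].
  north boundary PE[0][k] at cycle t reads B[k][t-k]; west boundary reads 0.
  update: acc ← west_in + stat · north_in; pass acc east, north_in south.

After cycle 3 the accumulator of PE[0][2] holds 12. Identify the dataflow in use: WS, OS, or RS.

dataflow = WS

WS (2×3 grid), PE[0][2]:
  [0] (0,2) acc=0 (h:0 v:0)
  [1] (0,2) acc=0 (h:0 v:0)
  [2] (0,2) acc=24 (h:4 v:24)
  [3] (0,2) acc=12 (h:2 v:12)
OS (2×3 grid), PE[0][2]:
  [0] (0,2) acc=0 (h:0 v:0)
  [1] (0,2) acc=0 (h:0 v:0)
  [2] (0,2) acc=24 (h:4 v:6)
  [3] (0,2) acc=26 (h:1 v:2)
RS: PE[0][2] is outside its 2×2 grid.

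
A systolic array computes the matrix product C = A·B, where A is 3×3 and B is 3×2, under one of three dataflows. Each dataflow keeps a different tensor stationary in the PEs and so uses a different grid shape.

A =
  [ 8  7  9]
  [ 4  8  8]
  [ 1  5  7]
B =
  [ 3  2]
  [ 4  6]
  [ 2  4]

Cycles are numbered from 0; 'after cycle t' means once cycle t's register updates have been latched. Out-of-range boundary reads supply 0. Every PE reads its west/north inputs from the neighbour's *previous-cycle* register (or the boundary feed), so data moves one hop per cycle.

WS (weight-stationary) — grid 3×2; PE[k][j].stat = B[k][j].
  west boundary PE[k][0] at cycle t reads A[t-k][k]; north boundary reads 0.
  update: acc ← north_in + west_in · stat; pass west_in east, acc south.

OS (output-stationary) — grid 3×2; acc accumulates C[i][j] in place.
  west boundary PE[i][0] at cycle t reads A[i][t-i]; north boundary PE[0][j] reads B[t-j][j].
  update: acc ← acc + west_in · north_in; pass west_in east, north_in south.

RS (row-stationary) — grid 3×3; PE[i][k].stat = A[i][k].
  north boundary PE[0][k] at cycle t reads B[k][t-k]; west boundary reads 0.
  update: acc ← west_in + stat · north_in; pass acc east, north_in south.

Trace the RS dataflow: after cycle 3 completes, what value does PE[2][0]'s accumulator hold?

Tracing RS — 3×3 array, target PE[2][0]:
  t=0 PE[1][0]: acc=0 h=0 v=0
  t=0 PE[2][0]: acc=0 h=0 v=0
  t=1 PE[1][0]: acc=12 h=12 v=3
  t=1 PE[2][0]: acc=0 h=0 v=0
  t=2 PE[1][0]: acc=8 h=8 v=2
  t=2 PE[2][0]: acc=3 h=3 v=3
  t=3 PE[1][0]: acc=0 h=0 v=0
  t=3 PE[2][0]: acc=2 h=2 v=2

PE[2][0].acc = 2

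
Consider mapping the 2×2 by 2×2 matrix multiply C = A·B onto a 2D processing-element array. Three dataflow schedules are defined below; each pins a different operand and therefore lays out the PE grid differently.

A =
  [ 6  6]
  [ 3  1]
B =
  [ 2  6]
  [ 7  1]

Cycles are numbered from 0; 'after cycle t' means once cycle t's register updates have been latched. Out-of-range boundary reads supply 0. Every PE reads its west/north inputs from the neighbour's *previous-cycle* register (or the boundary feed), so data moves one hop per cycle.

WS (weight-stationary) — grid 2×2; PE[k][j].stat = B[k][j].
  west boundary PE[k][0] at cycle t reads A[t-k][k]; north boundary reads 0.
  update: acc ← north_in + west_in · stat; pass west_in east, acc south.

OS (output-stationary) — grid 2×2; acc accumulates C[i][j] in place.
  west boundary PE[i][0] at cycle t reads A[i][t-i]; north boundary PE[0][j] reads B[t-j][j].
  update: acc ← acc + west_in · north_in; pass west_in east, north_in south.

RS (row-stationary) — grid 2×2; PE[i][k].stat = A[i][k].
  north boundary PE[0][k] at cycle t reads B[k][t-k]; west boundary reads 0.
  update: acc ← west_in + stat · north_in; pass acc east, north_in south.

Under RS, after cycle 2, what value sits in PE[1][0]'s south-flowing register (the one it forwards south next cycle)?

RS 2×2: PE[1][0] cycle-by-cycle (with neighbour feeds):
  @0  [0,0]  acc 12  |  →12  ↓2
  @0  [1,0]  acc 0  |  →0  ↓0
  @1  [0,0]  acc 36  |  →36  ↓6
  @1  [1,0]  acc 6  |  →6  ↓2
  @2  [0,0]  acc 0  |  →0  ↓0
  @2  [1,0]  acc 18  |  →18  ↓6

register = 6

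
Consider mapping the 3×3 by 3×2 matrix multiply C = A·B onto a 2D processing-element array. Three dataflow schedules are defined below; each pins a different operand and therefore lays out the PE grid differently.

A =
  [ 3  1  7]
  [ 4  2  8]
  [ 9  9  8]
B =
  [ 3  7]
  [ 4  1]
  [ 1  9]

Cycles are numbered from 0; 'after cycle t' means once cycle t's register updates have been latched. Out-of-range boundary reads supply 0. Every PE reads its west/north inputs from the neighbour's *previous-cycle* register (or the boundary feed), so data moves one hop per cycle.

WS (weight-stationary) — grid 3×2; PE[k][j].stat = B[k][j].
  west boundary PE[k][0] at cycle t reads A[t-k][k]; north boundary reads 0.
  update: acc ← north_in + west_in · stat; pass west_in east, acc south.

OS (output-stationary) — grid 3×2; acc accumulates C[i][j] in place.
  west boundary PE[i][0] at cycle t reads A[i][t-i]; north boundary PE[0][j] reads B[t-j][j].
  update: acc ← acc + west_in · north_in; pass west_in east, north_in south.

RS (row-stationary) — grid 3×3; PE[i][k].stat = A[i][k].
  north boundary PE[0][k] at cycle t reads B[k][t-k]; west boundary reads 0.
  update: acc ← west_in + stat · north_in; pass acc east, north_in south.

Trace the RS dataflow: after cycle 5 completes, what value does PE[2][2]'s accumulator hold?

Tracing RS — 3×3 array, target PE[2][2]:
  @0  [1,2]  acc 0  |  →0  ↓0
  @0  [2,1]  acc 0  |  →0  ↓0
  @0  [2,2]  acc 0  |  →0  ↓0
  @1  [1,2]  acc 0  |  →0  ↓0
  @1  [2,1]  acc 0  |  →0  ↓0
  @1  [2,2]  acc 0  |  →0  ↓0
  @2  [1,2]  acc 0  |  →0  ↓0
  @2  [2,1]  acc 0  |  →0  ↓0
  @2  [2,2]  acc 0  |  →0  ↓0
  @3  [1,2]  acc 28  |  →28  ↓1
  @3  [2,1]  acc 63  |  →63  ↓4
  @3  [2,2]  acc 0  |  →0  ↓0
  @4  [1,2]  acc 102  |  →102  ↓9
  @4  [2,1]  acc 72  |  →72  ↓1
  @4  [2,2]  acc 71  |  →71  ↓1
  @5  [1,2]  acc 0  |  →0  ↓0
  @5  [2,1]  acc 0  |  →0  ↓0
  @5  [2,2]  acc 144  |  →144  ↓9

PE[2][2].acc = 144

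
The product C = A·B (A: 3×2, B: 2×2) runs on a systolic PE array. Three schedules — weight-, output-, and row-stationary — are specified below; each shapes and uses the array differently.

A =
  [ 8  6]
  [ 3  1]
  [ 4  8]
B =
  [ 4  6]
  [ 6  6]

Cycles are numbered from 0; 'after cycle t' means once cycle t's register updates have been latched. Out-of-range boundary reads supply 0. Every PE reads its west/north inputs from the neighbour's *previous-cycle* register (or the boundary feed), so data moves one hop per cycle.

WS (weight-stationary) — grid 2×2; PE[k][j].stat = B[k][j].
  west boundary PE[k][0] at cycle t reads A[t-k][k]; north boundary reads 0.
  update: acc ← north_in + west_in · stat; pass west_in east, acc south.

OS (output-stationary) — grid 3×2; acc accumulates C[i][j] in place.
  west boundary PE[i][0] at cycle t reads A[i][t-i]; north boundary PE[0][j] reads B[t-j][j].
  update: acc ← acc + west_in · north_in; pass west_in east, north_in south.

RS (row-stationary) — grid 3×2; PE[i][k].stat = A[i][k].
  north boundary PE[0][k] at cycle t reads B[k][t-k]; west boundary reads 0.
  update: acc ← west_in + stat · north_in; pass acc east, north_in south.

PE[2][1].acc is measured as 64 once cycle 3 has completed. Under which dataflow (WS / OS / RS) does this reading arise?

WS: PE[2][1] is outside its 2×2 grid.
OS (3×2 grid), PE[2][1]:
  [0] (2,1) acc=0 (h:0 v:0)
  [1] (2,1) acc=0 (h:0 v:0)
  [2] (2,1) acc=0 (h:0 v:0)
  [3] (2,1) acc=24 (h:4 v:6)
RS (3×2 grid), PE[2][1]:
  [0] (2,1) acc=0 (h:0 v:0)
  [1] (2,1) acc=0 (h:0 v:0)
  [2] (2,1) acc=0 (h:0 v:0)
  [3] (2,1) acc=64 (h:64 v:6)

dataflow = RS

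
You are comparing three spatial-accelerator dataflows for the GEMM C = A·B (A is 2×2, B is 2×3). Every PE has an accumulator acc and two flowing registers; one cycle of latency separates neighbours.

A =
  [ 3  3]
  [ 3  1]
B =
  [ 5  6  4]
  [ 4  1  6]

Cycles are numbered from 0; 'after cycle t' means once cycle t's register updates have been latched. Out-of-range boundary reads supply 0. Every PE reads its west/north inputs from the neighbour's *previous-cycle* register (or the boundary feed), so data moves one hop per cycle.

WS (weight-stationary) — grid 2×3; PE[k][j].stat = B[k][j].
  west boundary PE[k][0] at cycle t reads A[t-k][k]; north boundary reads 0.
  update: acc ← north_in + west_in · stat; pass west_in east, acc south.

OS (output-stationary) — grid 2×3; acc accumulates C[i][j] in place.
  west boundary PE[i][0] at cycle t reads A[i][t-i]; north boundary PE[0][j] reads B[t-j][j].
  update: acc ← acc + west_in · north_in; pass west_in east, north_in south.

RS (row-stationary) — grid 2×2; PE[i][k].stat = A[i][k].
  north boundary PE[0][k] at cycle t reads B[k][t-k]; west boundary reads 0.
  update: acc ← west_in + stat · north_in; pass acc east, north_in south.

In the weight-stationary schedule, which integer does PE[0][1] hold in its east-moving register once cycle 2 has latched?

WS on a 2×3 grid — tracing PE[0][1] and its feeders:
  after 0 — PE[0][0] acc=15, pass-E 3, pass-S 15
  after 0 — PE[0][1] acc=0, pass-E 0, pass-S 0
  after 1 — PE[0][0] acc=15, pass-E 3, pass-S 15
  after 1 — PE[0][1] acc=18, pass-E 3, pass-S 18
  after 2 — PE[0][0] acc=0, pass-E 0, pass-S 0
  after 2 — PE[0][1] acc=18, pass-E 3, pass-S 18

register = 3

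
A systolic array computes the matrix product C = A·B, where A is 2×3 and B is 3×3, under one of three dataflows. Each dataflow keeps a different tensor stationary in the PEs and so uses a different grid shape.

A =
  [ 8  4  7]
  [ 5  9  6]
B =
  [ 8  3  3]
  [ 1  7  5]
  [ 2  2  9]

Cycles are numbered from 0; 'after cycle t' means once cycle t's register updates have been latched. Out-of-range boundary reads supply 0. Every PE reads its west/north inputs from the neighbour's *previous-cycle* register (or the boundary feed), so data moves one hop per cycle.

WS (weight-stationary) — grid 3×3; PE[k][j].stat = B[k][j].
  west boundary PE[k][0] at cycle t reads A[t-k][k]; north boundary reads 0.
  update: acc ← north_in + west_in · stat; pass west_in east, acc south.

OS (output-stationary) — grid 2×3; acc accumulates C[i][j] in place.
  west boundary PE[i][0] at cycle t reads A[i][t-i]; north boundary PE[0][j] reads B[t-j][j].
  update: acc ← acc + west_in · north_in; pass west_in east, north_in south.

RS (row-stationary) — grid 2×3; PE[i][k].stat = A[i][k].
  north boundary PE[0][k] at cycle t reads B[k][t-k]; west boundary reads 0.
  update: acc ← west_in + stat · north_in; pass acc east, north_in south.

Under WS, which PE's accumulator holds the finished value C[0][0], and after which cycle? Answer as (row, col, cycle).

(row, col, cycle) = (2, 0, 2)

Under WS, C[0][0] lands at PE[2][0]:
  t=0 PE[2][0]: acc=0 h=0 v=0
  t=1 PE[2][0]: acc=0 h=0 v=0
  t=2 PE[2][0]: acc=82 h=7 v=82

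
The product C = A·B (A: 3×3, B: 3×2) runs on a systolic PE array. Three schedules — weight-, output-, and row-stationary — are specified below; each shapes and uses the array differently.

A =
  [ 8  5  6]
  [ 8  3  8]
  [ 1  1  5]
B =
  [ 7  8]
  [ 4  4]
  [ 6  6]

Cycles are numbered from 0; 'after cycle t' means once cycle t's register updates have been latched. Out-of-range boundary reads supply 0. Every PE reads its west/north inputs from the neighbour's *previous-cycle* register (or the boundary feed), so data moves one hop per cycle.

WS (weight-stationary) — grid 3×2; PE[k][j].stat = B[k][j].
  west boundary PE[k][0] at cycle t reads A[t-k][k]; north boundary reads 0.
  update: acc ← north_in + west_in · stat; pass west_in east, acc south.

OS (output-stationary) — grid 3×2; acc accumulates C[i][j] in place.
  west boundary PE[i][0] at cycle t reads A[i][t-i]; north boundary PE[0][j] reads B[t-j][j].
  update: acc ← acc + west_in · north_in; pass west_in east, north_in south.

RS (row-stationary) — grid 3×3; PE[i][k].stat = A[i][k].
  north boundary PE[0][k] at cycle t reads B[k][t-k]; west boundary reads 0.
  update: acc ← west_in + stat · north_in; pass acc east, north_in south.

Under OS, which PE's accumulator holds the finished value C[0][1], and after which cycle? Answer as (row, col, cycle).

(row, col, cycle) = (0, 1, 3)

OS — PE[0][1] is where C[0][1] collects:
  after 0 — PE[0][1] acc=0, pass-E 0, pass-S 0
  after 1 — PE[0][1] acc=64, pass-E 8, pass-S 8
  after 2 — PE[0][1] acc=84, pass-E 5, pass-S 4
  after 3 — PE[0][1] acc=120, pass-E 6, pass-S 6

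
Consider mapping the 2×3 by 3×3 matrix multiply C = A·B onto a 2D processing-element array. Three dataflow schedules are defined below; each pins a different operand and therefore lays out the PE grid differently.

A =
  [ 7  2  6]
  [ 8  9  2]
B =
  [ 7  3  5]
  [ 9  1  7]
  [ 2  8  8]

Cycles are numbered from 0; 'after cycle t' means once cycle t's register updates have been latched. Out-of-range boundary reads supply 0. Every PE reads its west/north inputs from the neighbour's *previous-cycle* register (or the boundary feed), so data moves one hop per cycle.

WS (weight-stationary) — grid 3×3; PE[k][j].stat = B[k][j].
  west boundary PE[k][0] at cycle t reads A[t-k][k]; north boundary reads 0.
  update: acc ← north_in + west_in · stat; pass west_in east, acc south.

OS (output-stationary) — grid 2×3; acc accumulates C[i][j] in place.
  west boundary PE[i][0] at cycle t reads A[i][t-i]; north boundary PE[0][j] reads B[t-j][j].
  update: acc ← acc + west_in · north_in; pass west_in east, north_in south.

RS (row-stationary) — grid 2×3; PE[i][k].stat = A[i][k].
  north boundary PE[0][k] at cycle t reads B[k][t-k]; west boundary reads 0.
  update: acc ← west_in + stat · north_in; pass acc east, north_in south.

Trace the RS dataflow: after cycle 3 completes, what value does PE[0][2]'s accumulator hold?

RS 2×3: PE[0][2] cycle-by-cycle (with neighbour feeds):
  t=0 PE[0][1]: acc=0 h=0 v=0
  t=0 PE[0][2]: acc=0 h=0 v=0
  t=1 PE[0][1]: acc=67 h=67 v=9
  t=1 PE[0][2]: acc=0 h=0 v=0
  t=2 PE[0][1]: acc=23 h=23 v=1
  t=2 PE[0][2]: acc=79 h=79 v=2
  t=3 PE[0][1]: acc=49 h=49 v=7
  t=3 PE[0][2]: acc=71 h=71 v=8

PE[0][2].acc = 71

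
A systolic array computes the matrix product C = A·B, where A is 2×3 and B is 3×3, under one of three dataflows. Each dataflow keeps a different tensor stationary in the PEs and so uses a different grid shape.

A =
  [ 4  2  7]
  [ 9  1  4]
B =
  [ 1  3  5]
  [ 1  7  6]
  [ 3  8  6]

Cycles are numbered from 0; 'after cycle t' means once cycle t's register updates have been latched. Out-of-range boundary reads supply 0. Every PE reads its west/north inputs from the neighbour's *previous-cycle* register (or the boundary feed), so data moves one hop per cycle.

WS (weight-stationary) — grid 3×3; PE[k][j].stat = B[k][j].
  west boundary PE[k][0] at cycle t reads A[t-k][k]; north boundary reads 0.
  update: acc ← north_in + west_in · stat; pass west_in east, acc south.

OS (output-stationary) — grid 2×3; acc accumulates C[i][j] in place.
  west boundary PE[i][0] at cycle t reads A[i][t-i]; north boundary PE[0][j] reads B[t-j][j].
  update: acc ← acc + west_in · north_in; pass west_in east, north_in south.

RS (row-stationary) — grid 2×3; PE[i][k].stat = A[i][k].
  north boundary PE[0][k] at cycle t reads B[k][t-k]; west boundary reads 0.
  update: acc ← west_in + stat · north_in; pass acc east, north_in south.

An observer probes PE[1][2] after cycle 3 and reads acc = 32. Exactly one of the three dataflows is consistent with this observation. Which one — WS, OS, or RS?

dataflow = WS

WS [3×3] PE[1][2] across cycles:
  0: (1,2).acc=0  regs=<0,0>
  1: (1,2).acc=0  regs=<0,0>
  2: (1,2).acc=0  regs=<0,0>
  3: (1,2).acc=32  regs=<2,32>
OS [2×3] PE[1][2] across cycles:
  0: (1,2).acc=0  regs=<0,0>
  1: (1,2).acc=0  regs=<0,0>
  2: (1,2).acc=0  regs=<0,0>
  3: (1,2).acc=45  regs=<9,5>
RS [2×3] PE[1][2] across cycles:
  0: (1,2).acc=0  regs=<0,0>
  1: (1,2).acc=0  regs=<0,0>
  2: (1,2).acc=0  regs=<0,0>
  3: (1,2).acc=22  regs=<22,3>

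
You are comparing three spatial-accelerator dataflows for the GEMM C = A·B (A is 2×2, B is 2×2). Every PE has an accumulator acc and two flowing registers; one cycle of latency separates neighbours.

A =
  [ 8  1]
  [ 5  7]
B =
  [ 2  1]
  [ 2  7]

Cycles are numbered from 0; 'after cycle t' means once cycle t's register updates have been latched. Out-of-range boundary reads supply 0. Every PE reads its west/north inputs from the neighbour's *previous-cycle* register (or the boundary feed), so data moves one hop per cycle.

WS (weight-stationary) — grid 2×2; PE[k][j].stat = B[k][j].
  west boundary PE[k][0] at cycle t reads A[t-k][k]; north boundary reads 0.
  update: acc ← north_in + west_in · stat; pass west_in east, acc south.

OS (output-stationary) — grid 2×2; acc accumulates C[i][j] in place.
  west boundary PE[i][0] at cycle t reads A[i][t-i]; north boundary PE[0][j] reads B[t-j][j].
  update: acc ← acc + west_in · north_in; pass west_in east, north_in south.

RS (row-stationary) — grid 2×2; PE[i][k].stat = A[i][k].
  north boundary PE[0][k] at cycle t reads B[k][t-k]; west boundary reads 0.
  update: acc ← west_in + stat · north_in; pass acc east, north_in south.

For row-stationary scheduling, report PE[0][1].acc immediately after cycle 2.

PE[0][1].acc = 15

Tracing RS — 2×2 array, target PE[0][1]:
  t=0 PE[0][0]: acc=16 h=16 v=2
  t=0 PE[0][1]: acc=0 h=0 v=0
  t=1 PE[0][0]: acc=8 h=8 v=1
  t=1 PE[0][1]: acc=18 h=18 v=2
  t=2 PE[0][0]: acc=0 h=0 v=0
  t=2 PE[0][1]: acc=15 h=15 v=7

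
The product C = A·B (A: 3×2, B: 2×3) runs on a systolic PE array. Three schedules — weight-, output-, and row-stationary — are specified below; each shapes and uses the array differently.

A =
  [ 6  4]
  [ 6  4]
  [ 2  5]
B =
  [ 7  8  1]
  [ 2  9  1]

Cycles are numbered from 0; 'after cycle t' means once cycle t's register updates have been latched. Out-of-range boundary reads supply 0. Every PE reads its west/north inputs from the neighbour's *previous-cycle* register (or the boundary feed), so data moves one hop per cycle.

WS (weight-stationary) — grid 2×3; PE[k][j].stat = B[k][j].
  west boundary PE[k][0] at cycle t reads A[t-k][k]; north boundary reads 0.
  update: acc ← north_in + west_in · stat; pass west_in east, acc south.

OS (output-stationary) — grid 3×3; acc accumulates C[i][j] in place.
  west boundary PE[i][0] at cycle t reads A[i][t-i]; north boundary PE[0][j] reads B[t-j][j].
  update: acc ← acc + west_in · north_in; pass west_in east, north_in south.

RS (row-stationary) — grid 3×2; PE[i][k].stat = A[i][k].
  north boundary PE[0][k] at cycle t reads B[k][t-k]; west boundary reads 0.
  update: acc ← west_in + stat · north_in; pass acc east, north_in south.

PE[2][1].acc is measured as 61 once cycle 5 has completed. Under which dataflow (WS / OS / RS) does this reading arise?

— WS: 2×3 array has no PE[2][1].
OS [3×3] PE[2][1] across cycles:
  cycle 0: PE[2][1] → acc 0, east 0, south 0
  cycle 1: PE[2][1] → acc 0, east 0, south 0
  cycle 2: PE[2][1] → acc 0, east 0, south 0
  cycle 3: PE[2][1] → acc 16, east 2, south 8
  cycle 4: PE[2][1] → acc 61, east 5, south 9
  cycle 5: PE[2][1] → acc 61, east 0, south 0
RS [3×2] PE[2][1] across cycles:
  cycle 0: PE[2][1] → acc 0, east 0, south 0
  cycle 1: PE[2][1] → acc 0, east 0, south 0
  cycle 2: PE[2][1] → acc 0, east 0, south 0
  cycle 3: PE[2][1] → acc 24, east 24, south 2
  cycle 4: PE[2][1] → acc 61, east 61, south 9
  cycle 5: PE[2][1] → acc 7, east 7, south 1

dataflow = OS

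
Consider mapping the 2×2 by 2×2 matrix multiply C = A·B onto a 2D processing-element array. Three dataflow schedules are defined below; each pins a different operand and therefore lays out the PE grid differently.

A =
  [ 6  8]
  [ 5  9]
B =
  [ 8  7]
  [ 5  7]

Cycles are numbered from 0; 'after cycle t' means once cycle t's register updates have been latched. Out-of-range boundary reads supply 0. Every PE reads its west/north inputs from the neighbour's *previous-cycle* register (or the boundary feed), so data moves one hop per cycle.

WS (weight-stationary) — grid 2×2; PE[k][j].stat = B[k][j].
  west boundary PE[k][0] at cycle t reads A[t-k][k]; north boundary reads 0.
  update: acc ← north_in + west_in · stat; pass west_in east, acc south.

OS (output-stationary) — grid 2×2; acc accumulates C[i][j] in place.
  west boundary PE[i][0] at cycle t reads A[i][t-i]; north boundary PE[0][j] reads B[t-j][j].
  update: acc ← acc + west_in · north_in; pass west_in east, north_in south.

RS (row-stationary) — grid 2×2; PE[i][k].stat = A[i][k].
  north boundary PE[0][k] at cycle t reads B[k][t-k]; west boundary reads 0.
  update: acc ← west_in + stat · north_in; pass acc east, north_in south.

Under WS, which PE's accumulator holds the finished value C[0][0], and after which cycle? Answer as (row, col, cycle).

Under WS, C[0][0] lands at PE[1][0]:
  [0] (1,0) acc=0 (h:0 v:0)
  [1] (1,0) acc=88 (h:8 v:88)

(row, col, cycle) = (1, 0, 1)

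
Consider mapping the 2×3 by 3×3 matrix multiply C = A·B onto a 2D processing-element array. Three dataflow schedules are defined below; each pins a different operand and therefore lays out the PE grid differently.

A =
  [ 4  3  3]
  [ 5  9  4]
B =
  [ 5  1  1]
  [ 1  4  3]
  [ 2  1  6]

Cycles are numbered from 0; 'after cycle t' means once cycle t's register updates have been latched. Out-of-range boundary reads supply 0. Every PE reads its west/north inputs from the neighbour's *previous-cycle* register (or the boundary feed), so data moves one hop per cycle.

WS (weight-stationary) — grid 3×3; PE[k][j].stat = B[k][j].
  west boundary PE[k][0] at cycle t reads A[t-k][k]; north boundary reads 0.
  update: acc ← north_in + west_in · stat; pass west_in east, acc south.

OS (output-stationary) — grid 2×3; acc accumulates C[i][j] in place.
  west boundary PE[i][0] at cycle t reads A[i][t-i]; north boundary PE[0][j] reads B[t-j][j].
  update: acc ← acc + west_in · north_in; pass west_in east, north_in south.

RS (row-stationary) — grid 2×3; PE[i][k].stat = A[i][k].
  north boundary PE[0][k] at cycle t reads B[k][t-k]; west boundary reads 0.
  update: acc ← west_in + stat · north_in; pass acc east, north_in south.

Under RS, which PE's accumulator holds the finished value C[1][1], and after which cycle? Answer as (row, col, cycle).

(row, col, cycle) = (1, 2, 4)

RS: C[1][1] accumulates in PE[1][2]:
  after 0 — PE[1][2] acc=0, pass-E 0, pass-S 0
  after 1 — PE[1][2] acc=0, pass-E 0, pass-S 0
  after 2 — PE[1][2] acc=0, pass-E 0, pass-S 0
  after 3 — PE[1][2] acc=42, pass-E 42, pass-S 2
  after 4 — PE[1][2] acc=45, pass-E 45, pass-S 1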